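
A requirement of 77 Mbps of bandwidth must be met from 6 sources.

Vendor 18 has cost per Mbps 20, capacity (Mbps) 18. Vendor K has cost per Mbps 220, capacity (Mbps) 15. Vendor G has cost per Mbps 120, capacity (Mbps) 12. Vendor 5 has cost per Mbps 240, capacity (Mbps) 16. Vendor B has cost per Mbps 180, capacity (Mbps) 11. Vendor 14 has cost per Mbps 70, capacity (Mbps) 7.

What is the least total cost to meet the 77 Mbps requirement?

10930

Use sources in increasing cost order.
Take 18 from Vendor 18 at 20 — need 59 more.
Take 7 from Vendor 14 at 70 — need 52 more.
Take 12 from Vendor G at 120 — need 40 more.
Take 11 from Vendor B at 180 — need 29 more.
Vendor K (220): use full 15 — 14 Mbps to go.
Take 14 from Vendor 5 at 240 to finish.
Cost = 18×20 + 7×70 + 12×120 + 11×180 + 15×220 + 14×240 = 10930.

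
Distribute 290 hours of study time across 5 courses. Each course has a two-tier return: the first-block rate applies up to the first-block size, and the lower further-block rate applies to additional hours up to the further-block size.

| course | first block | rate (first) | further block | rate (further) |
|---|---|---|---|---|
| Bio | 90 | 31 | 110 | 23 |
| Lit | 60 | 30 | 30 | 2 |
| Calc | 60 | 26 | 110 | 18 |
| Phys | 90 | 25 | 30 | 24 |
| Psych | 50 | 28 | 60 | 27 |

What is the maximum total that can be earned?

Order all 10 blocks by rate: Bio/tier1 31 > Lit/tier1 30 > Psych/tier1 28 > Psych/tier2 27 > Calc/tier1 26 > Phys/tier1 25 > Phys/tier2 24 > Bio/tier2 23 > Calc/tier2 18 > Lit/tier2 2.
Fill Bio tier1 block (90 at 31) ; 200 left.
Lit/tier1 (30): +60 ; 140 left.
Psych/tier1 (28): +50 ; 90 left.
Fill Psych tier2 block (60 at 27) ; 30 left.
Calc tier1 at 26: only 30 left, fill 30.
Total = 31×90 + 30×60 + 28×50 + 27×60 + 26×30 = 8390.

8390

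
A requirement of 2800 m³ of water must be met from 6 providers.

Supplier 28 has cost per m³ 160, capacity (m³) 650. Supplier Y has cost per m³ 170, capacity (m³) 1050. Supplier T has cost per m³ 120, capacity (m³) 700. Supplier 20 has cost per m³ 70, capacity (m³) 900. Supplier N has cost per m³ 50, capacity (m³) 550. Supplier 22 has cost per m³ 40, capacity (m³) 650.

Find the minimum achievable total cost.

Use providers in increasing cost order.
Take 650 from Supplier 22 at 40 ; need 2150 more.
Supplier N (50): use full 550 ; 1600 m³ to go.
Supplier 20 (70): use full 900 ; 700 m³ to go.
Supplier T (120): use full 700 ; 0 m³ to go.
Supplier 28, Supplier Y: unused.
Cost = 650×40 + 550×50 + 900×70 + 700×120 = 200500.

200500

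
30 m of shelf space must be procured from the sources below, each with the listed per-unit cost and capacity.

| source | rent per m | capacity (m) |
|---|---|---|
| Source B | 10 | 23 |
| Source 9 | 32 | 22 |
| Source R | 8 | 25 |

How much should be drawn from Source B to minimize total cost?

5

Cheapest first:
Take 25 from Source R at 8 — need 5 more.
Take 5 from Source B at 10 to finish.
Source 9: unused.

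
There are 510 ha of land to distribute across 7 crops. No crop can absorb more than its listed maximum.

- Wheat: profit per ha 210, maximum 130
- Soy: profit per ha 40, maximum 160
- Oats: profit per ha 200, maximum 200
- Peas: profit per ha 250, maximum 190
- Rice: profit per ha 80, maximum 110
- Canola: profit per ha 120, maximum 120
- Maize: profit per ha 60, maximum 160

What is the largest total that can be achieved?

Highest profit per ha first: Peas 250 > Wheat 210 > Oats 200 > Canola 120 > Rice 80 > Maize 60 > Soy 40.
Peas takes 190 to reach its cap of 190 — 320 left.
Wheat: +130 to 130 (cap) — 190 left.
Oats has room for 200 but only 190 remain, so it gets 190.
Total = 210×130 + 200×190 + 250×190 = 112800.

112800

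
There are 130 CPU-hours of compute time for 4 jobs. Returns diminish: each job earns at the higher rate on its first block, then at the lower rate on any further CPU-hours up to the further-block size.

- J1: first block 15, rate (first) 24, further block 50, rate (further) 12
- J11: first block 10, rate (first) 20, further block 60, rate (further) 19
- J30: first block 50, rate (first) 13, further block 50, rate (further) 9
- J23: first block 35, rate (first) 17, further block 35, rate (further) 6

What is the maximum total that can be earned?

2425

Rank every tier by rate: J1/tier1 24 > J11/tier1 20 > J11/tier2 19 > J23/tier1 17 > J30/tier1 13 > J1/tier2 12 > J30/tier2 9 > J23/tier2 6.
J1/tier1 (24): +15 — 115 left.
J11 tier1 at 20: fill all 10 — 105 left.
J11/tier2 (19): +60 — 45 left.
J23 tier1 at 17: fill all 35 — 10 left.
J30/tier1: +10 of 50 at 13; pool empty.
Total = 24×15 + 20×10 + 19×60 + 17×35 + 13×10 = 2425.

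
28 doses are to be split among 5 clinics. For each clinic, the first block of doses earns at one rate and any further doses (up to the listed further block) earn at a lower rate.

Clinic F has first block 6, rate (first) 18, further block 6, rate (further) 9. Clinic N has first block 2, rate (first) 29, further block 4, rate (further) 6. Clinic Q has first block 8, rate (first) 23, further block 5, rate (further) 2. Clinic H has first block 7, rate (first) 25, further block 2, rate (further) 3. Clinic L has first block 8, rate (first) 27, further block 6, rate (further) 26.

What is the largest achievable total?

Rank every tier by rate: Clinic N/first 29 > Clinic L/first 27 > Clinic L/second 26 > Clinic H/first 25 > Clinic Q/first 23 > Clinic F/first 18 > Clinic F/second 9 > Clinic N/second 6 > Clinic H/second 3 > Clinic Q/second 2.
Clinic N first at 29: fill all 2 ; 26 left.
Fill Clinic L first block (8 at 27) ; 18 left.
Fill Clinic L second block (6 at 26) ; 12 left.
Clinic H first at 25: fill all 7 ; 5 left.
Clinic Q first at 23: only 5 left, fill 5.
Total = 29×2 + 27×8 + 26×6 + 25×7 + 23×5 = 720.

720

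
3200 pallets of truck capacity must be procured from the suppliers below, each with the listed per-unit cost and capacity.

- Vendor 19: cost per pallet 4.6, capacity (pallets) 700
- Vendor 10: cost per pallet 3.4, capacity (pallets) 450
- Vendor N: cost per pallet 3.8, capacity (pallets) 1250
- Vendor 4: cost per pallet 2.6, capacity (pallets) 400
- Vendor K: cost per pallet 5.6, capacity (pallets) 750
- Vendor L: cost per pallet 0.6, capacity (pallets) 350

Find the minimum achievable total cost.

11030

Use suppliers in increasing cost order.
Take 350 from Vendor L at 0.6 ; need 2850 more.
Take 400 from Vendor 4 at 2.6 ; need 2450 more.
Take 450 from Vendor 10 at 3.4 ; need 2000 more.
Vendor N at 3.8: take all 1250 pallets ; 750 still needed.
Vendor 19 (4.6): use full 700 ; 50 pallets to go.
Take 50 from Vendor K at 5.6 to finish.
Cost = 350×0.6 + 400×2.6 + 450×3.4 + 1250×3.8 + 700×4.6 + 50×5.6 = 11030.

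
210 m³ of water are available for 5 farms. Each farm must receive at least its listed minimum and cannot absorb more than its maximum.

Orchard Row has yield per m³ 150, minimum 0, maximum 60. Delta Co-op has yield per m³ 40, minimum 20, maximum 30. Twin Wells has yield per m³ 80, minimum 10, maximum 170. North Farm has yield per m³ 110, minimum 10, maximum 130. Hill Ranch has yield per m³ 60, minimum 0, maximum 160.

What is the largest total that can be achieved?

Meeting every minimum uses 0+20+10+10+0 = 40 m³, leaving 170.
Order the farms by yield per m³: Orchard Row 150 > North Farm 110 > Twin Wells 80 > Hill Ranch 60 > Delta Co-op 40.
Orchard Row: +60 to 60 (cap) → 110 left.
North Farm has room for 120 more but only 110 remain, so it gets 120.
Total = 150×60 + 40×20 + 80×10 + 110×120 = 23800.

23800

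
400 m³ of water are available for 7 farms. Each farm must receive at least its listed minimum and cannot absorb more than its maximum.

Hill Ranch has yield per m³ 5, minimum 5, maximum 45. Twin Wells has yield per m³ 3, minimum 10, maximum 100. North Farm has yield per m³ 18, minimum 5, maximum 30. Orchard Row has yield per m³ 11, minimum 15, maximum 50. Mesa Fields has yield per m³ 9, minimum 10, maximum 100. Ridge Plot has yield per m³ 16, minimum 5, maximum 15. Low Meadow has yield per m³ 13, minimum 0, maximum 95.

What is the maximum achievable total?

3885

Meeting every minimum uses 5+10+5+15+10+5+0 = 50 m³, leaving 350.
Highest yield per m³ first: North Farm 18 > Ridge Plot 16 > Low Meadow 13 > Orchard Row 11 > Mesa Fields 9 > Hill Ranch 5 > Twin Wells 3.
North Farm: +25 to 30 (cap) → 325 left.
Ridge Plot takes 10 more to reach its cap of 15 → 315 left.
Low Meadow takes 95 more to reach its cap of 95 → 220 left.
Orchard Row: +35 to 50 (cap) → 185 left.
Mesa Fields takes 90 more to reach its cap of 100 → 95 left.
Hill Ranch takes 40 more to reach its cap of 45 → 55 left.
Only 55 left; Twin Wells takes them to reach 65.
Total = 5×45 + 3×65 + 18×30 + 11×50 + 9×100 + 16×15 + 13×95 = 3885.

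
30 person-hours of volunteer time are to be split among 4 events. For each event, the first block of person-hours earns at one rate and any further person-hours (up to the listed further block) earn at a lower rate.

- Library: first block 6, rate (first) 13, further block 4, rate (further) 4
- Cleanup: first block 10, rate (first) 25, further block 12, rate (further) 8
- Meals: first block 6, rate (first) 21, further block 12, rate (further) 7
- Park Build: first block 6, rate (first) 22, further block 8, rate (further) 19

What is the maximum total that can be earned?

Treat each block as its own option and order by rate: Cleanup/T1 25 > Park Build/T1 22 > Meals/T1 21 > Park Build/T2 19 > Library/T1 13 > Cleanup/T2 8 > Meals/T2 7 > Library/T2 4.
Cleanup/T1 (25): +10 ; 20 left.
Fill Park Build T1 block (6 at 22) ; 14 left.
Meals T1 at 21: fill all 6 ; 8 left.
Park Build/T2 (19): +8 ; 0 left.
Total = 25×10 + 22×6 + 21×6 + 19×8 = 660.

660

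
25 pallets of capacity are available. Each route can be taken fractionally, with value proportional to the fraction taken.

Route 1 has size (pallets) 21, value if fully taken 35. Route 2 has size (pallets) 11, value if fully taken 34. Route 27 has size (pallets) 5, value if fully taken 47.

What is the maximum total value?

Best value per unit of size first: Route 27 47/5≈9.4, Route 2 34/11≈3.09, Route 1 35/21≈1.67.
Route 27: take in full, 5 pallets for value 47 → 20 left.
All 11 pallets of Route 2 fit (value 34) → 9 remain.
9 pallets left: a 9/21 share of Route 1 gives 35×9/21 = 15.
Total value = 96.

96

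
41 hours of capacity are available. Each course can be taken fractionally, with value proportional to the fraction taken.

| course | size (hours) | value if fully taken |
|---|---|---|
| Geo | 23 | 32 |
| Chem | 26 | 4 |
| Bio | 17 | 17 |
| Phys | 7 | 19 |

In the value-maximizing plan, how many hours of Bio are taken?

11

Rank by value-to-size ratio: Phys 19/7≈2.71, Geo 32/23≈1.39, Bio 17/17≈1, Chem 4/26≈0.154.
Take all of Phys (7 hours, value 19) — 34 hours left.
Take all of Geo (23 hours, value 32) — 11 hours left.
Fill the last 11 hours with part of Bio: 11/17 of it earns 11.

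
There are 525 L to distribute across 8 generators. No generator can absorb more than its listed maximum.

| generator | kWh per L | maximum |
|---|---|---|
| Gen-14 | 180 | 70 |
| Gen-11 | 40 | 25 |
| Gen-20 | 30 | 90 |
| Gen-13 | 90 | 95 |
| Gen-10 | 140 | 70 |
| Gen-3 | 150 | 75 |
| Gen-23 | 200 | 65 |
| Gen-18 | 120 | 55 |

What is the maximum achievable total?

64900

Order the generators by kWh per L: Gen-23 200 > Gen-14 180 > Gen-3 150 > Gen-10 140 > Gen-18 120 > Gen-13 90 > Gen-11 40 > Gen-20 30.
Give Gen-23 65 to hit its cap of 65 — 460 left.
Give Gen-14 70 to hit its cap of 70 — 390 left.
Gen-3 takes 75 to reach its cap of 75 — 315 left.
Gen-10: +70 to 70 (cap) — 245 left.
Gen-18: +55 to 55 (cap) — 190 left.
Gen-13: +95 to 95 (cap) — 95 left.
Gen-11: +25 to 25 (cap) — 70 left.
Gen-20: +70 (room for 90) → 70. Pool exhausted.
Total = 180×70 + 40×25 + 30×70 + 90×95 + 140×70 + 150×75 + 200×65 + 120×55 = 64900.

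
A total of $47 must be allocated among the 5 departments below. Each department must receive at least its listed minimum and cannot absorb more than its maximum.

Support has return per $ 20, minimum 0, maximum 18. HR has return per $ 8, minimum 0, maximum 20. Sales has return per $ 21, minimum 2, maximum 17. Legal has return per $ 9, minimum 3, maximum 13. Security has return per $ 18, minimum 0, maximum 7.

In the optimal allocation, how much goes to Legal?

Meeting every minimum uses 0+0+2+3+0 = 5 $, leaving 42.
Order the departments by return per $: Sales 21 > Support 20 > Security 18 > Legal 9 > HR 8.
Sales takes 15 more to reach its cap of 17 — 27 left.
Give Support 18 more to hit its cap of 18 — 9 left.
Give Security 7 more to hit its cap of 7 — 2 left.
Legal has room for 10 more but only 2 remain, so it gets 5.

5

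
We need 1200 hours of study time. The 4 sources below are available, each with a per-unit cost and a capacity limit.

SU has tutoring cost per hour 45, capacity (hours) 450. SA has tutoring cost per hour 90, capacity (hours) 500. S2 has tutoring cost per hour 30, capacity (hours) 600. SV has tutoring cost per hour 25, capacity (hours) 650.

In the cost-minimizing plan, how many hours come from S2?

550

Use sources in increasing cost order.
SV (25): use full 650 ; 550 hours to go.
Take 550 from S2 at 30 to finish.
SU, SA: unused.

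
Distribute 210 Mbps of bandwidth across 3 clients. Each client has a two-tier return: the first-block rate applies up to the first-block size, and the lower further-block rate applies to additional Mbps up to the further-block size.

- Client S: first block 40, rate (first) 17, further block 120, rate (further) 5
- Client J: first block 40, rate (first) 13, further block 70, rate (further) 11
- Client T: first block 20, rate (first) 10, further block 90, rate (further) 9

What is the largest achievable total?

Treat each block as its own option and order by rate: Client S/first 17 > Client J/first 13 > Client J/second 11 > Client T/first 10 > Client T/second 9 > Client S/second 5.
Fill Client S first block (40 at 17) → 170 left.
Client J first at 13: fill all 40 → 130 left.
Client J/second (11): +70 → 60 left.
Client T/first (10): +20 → 40 left.
40 remain; put them into Client T second at 9.
Total = 17×40 + 13×40 + 11×70 + 10×20 + 9×40 = 2530.

2530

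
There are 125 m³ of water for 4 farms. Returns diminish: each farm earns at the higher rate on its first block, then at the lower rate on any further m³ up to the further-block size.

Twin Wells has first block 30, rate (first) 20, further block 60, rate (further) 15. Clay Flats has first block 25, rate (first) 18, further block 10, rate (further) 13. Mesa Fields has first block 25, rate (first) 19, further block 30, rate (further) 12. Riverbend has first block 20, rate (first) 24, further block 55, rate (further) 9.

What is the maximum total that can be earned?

Rank every tier by rate: Riverbend/first 24 > Twin Wells/first 20 > Mesa Fields/first 19 > Clay Flats/first 18 > Twin Wells/second 15 > Clay Flats/second 13 > Mesa Fields/second 12 > Riverbend/second 9.
Fill Riverbend first block (20 at 24) ; 105 left.
Twin Wells first at 20: fill all 30 ; 75 left.
Mesa Fields/first (19): +25 ; 50 left.
Clay Flats first at 18: fill all 25 ; 25 left.
Twin Wells/second: +25 of 60 at 15; pool empty.
Total = 24×20 + 20×30 + 19×25 + 18×25 + 15×25 = 2380.

2380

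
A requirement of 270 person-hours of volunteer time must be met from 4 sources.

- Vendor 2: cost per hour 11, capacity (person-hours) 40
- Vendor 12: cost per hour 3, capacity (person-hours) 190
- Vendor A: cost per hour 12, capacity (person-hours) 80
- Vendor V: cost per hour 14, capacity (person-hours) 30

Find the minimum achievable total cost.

1490

Use sources in increasing cost order.
Take 190 from Vendor 12 at 3 ; need 80 more.
Vendor 2 (11): use full 40 ; 40 person-hours to go.
Take 40 from Vendor A at 12 to finish.
Vendor V: unused.
Cost = 190×3 + 40×11 + 40×12 = 1490.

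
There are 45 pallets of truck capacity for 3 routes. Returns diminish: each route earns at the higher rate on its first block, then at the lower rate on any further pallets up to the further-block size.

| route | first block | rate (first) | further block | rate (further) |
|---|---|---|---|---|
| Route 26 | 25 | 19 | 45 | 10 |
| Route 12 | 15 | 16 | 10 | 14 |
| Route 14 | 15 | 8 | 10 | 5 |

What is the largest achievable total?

785

Order all 6 blocks by rate: Route 26/T1 19 > Route 12/T1 16 > Route 12/T2 14 > Route 26/T2 10 > Route 14/T1 8 > Route 14/T2 5.
Fill Route 26 T1 block (25 at 19) ; 20 left.
Route 12 T1 at 16: fill all 15 ; 5 left.
5 remain; put them into Route 12 T2 at 14.
Total = 19×25 + 16×15 + 14×5 = 785.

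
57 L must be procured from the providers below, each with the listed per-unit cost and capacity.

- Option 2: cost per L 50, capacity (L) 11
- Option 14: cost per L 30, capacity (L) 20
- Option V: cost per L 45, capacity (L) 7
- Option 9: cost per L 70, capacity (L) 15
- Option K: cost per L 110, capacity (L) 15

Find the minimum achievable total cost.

2955

Fill from the cheapest provider first.
Option 14 at 30: take all 20 L — 37 still needed.
Take 7 from Option V at 45 — need 30 more.
Take 11 from Option 2 at 50 — need 19 more.
Take 15 from Option 9 at 70 — need 4 more.
Option K at 110: take 4 of its 15 — requirement met.
Cost = 20×30 + 7×45 + 11×50 + 15×70 + 4×110 = 2955.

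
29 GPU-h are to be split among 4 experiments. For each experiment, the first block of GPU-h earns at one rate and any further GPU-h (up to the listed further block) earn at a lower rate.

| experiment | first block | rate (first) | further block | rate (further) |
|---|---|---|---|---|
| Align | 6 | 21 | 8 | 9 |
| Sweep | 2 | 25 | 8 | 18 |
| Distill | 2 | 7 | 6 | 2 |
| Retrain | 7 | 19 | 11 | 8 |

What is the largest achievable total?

Order all 8 blocks by rate: Sweep/first 25 > Align/first 21 > Retrain/first 19 > Sweep/second 18 > Align/second 9 > Retrain/second 8 > Distill/first 7 > Distill/second 2.
Fill Sweep first block (2 at 25) → 27 left.
Align/first (21): +6 → 21 left.
Fill Retrain first block (7 at 19) → 14 left.
Sweep/second (18): +8 → 6 left.
6 remain; put them into Align second at 9.
Total = 25×2 + 21×6 + 19×7 + 18×8 + 9×6 = 507.

507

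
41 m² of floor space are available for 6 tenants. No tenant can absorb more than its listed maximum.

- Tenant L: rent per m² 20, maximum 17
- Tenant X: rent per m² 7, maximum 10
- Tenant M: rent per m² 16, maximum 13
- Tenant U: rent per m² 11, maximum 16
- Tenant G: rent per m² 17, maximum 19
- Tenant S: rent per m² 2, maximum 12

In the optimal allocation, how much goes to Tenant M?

Rank by rent per m²: Tenant L 20 > Tenant G 17 > Tenant M 16 > Tenant U 11 > Tenant X 7 > Tenant S 2.
Tenant L: +17 to 17 (cap) ; 24 left.
Tenant G takes 19 to reach its cap of 19 ; 5 left.
Only 5 left; Tenant M takes them to reach 5.

5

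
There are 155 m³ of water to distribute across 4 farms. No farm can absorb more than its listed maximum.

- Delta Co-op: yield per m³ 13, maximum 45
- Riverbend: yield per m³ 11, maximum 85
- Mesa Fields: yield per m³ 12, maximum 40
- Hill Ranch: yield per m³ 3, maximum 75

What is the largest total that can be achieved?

Order the farms by yield per m³: Delta Co-op 13 > Mesa Fields 12 > Riverbend 11 > Hill Ranch 3.
Delta Co-op: +45 to 45 (cap) → 110 left.
Mesa Fields: +40 to 40 (cap) → 70 left.
Riverbend: +70 (room for 85) → 70. Pool exhausted.
Total = 13×45 + 11×70 + 12×40 = 1835.

1835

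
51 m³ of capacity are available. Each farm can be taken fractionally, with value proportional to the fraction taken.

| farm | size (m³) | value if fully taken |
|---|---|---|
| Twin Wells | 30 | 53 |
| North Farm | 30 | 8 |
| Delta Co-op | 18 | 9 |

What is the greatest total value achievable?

Sort by value density: Twin Wells 53/30≈1.77, Delta Co-op 9/18≈0.5, North Farm 8/30≈0.267.
Take all of Twin Wells (30 m³, value 53) → 21 m³ left.
Delta Co-op: take in full, 18 m³ for value 9 → 3 left.
3 m³ left: a 3/30 share of North Farm gives 8×3/30 = 0.8.
Total value = 62.8.

62.8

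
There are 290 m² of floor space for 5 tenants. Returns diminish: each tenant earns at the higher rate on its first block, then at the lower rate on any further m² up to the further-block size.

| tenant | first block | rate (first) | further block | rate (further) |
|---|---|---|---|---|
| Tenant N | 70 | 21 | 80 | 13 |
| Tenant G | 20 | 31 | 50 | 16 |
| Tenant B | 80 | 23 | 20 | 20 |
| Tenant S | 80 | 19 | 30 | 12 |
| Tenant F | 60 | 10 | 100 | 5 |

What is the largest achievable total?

6170

Order all 10 blocks by rate: Tenant G/first 31 > Tenant B/first 23 > Tenant N/first 21 > Tenant B/second 20 > Tenant S/first 19 > Tenant G/second 16 > Tenant N/second 13 > Tenant S/second 12 > Tenant F/first 10 > Tenant F/second 5.
Tenant G first at 31: fill all 20 ; 270 left.
Fill Tenant B first block (80 at 23) ; 190 left.
Fill Tenant N first block (70 at 21) ; 120 left.
Tenant B second at 20: fill all 20 ; 100 left.
Tenant S first at 19: fill all 80 ; 20 left.
20 remain; put them into Tenant G second at 16.
Total = 31×20 + 23×80 + 21×70 + 20×20 + 19×80 + 16×20 = 6170.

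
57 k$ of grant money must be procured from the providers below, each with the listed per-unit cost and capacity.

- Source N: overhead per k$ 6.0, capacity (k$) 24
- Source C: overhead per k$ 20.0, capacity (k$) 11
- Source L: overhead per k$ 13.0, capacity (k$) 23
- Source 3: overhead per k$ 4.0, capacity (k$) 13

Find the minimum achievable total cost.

Use providers in increasing cost order.
Source 3 at 4.0: take all 13 k$ ; 44 still needed.
Source N at 6.0: take all 24 k$ ; 20 still needed.
Source L (13.0): take the remaining 20 ; done.
Source C: unused.
Cost = 13×4.0 + 24×6.0 + 20×13.0 = 456.

456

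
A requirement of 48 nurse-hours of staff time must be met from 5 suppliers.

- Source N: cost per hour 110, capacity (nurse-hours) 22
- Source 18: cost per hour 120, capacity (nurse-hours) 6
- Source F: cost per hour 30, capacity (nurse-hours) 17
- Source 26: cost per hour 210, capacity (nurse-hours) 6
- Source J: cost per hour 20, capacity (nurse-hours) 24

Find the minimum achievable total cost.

1760

Fill from the cheapest supplier first.
Source J (20): use full 24 → 24 nurse-hours to go.
Source F at 30: take all 17 nurse-hours → 7 still needed.
Take 7 from Source N at 110 to finish.
Source 18, Source 26: unused.
Cost = 24×20 + 17×30 + 7×110 = 1760.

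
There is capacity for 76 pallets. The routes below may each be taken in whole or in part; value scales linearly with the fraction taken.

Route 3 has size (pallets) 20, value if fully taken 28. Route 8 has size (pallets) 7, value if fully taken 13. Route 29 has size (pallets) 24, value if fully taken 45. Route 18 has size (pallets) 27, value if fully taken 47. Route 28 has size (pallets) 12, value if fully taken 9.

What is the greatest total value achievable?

Best value per unit of size first: Route 29 45/24≈1.88, Route 8 13/7≈1.86, Route 18 47/27≈1.74, Route 3 28/20≈1.4, Route 28 9/12≈0.75.
Take all of Route 29 (24 pallets, value 45) — 52 pallets left.
All 7 pallets of Route 8 fit (value 13) — 45 remain.
Take all of Route 18 (27 pallets, value 47) — 18 pallets left.
Fill the last 18 pallets with part of Route 3: 18/20 of it earns 25.2.
Total value = 130.2.

130.2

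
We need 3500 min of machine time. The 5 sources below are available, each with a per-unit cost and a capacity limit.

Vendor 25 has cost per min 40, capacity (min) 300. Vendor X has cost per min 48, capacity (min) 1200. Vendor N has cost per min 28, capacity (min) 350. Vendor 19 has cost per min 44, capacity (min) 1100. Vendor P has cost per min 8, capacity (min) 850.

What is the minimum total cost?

120200

Cheapest first:
Vendor P (8): use full 850 → 2650 min to go.
Vendor N at 28: take all 350 min → 2300 still needed.
Take 300 from Vendor 25 at 40 → need 2000 more.
Vendor 19 (44): use full 1100 → 900 min to go.
Vendor X at 48: take 900 of its 1200 → requirement met.
Cost = 850×8 + 350×28 + 300×40 + 1100×44 + 900×48 = 120200.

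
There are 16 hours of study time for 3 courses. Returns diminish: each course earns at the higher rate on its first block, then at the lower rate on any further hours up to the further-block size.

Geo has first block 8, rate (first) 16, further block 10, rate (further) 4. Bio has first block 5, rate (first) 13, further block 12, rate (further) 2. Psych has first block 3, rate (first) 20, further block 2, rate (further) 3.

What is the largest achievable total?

253

Rank every tier by rate: Psych/first 20 > Geo/first 16 > Bio/first 13 > Geo/second 4 > Psych/second 3 > Bio/second 2.
Psych/first (20): +3 ; 13 left.
Geo/first (16): +8 ; 5 left.
Fill Bio first block (5 at 13) ; 0 left.
Total = 20×3 + 16×8 + 13×5 = 253.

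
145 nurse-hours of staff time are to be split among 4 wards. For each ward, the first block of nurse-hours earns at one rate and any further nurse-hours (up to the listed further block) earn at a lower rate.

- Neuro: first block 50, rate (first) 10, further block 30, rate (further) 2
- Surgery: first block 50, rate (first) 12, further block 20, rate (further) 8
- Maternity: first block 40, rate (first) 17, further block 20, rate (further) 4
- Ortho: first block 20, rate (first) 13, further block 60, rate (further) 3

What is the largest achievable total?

Rank every tier by rate: Maternity/T1 17 > Ortho/T1 13 > Surgery/T1 12 > Neuro/T1 10 > Surgery/T2 8 > Maternity/T2 4 > Ortho/T2 3 > Neuro/T2 2.
Maternity T1 at 17: fill all 40 → 105 left.
Fill Ortho T1 block (20 at 13) → 85 left.
Fill Surgery T1 block (50 at 12) → 35 left.
35 remain; put them into Neuro T1 at 10.
Total = 17×40 + 13×20 + 12×50 + 10×35 = 1890.

1890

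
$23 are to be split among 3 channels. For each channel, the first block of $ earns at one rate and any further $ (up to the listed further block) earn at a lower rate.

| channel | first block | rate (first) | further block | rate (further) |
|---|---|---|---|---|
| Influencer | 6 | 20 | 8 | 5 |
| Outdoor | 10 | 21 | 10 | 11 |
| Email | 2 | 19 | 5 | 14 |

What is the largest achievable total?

Treat each block as its own option and order by rate: Outdoor/tier1 21 > Influencer/tier1 20 > Email/tier1 19 > Email/tier2 14 > Outdoor/tier2 11 > Influencer/tier2 5.
Outdoor tier1 at 21: fill all 10 ; 13 left.
Influencer/tier1 (20): +6 ; 7 left.
Email/tier1 (19): +2 ; 5 left.
Email/tier2 (14): +5 ; 0 left.
Total = 21×10 + 20×6 + 19×2 + 14×5 = 438.

438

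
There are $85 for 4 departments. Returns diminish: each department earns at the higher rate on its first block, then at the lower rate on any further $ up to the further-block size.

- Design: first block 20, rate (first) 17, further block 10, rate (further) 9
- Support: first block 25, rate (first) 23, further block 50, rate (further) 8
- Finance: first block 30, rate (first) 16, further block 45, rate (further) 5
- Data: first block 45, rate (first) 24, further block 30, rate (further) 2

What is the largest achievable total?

Order all 8 blocks by rate: Data/T1 24 > Support/T1 23 > Design/T1 17 > Finance/T1 16 > Design/T2 9 > Support/T2 8 > Finance/T2 5 > Data/T2 2.
Data T1 at 24: fill all 45 → 40 left.
Support/T1 (23): +25 → 15 left.
15 remain; put them into Design T1 at 17.
Total = 24×45 + 23×25 + 17×15 = 1910.

1910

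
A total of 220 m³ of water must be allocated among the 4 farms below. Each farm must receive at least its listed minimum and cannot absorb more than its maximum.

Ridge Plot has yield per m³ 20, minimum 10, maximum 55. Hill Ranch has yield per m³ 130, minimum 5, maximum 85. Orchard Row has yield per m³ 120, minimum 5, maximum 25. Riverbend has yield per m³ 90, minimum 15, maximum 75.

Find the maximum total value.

21500

Meeting every minimum uses 10+5+5+15 = 35 m³, leaving 185.
Highest yield per m³ first: Hill Ranch 130 > Orchard Row 120 > Riverbend 90 > Ridge Plot 20.
Give Hill Ranch 80 more to hit its cap of 85 — 105 left.
Give Orchard Row 20 more to hit its cap of 25 — 85 left.
Riverbend takes 60 more to reach its cap of 75 — 25 left.
Only 25 left; Ridge Plot takes them to reach 35.
Total = 20×35 + 130×85 + 120×25 + 90×75 = 21500.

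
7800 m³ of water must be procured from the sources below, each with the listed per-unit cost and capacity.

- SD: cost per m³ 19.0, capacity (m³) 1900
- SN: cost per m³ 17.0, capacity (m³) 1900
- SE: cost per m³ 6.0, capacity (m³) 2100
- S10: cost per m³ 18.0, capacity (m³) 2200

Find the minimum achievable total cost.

Cheapest first:
Take 2100 from SE at 6.0 → need 5700 more.
Take 1900 from SN at 17.0 → need 3800 more.
S10 at 18.0: take all 2200 m³ → 1600 still needed.
Take 1600 from SD at 19.0 to finish.
Cost = 2100×6.0 + 1900×17.0 + 2200×18.0 + 1600×19.0 = 114900.

114900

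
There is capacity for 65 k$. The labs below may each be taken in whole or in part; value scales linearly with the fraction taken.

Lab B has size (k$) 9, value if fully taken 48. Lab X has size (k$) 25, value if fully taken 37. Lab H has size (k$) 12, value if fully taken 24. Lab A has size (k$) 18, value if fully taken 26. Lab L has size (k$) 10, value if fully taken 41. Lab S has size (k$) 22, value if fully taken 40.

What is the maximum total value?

Rank by value-to-size ratio: Lab B 48/9≈5.33, Lab L 41/10≈4.1, Lab H 24/12≈2, Lab S 40/22≈1.82, Lab X 37/25≈1.48, Lab A 26/18≈1.44.
Lab B: take in full, 9 k$ for value 48 — 56 left.
Take all of Lab L (10 k$, value 41) — 46 k$ left.
Take all of Lab H (12 k$, value 24) — 34 k$ left.
Lab S: take in full, 22 k$ for value 40 — 12 left.
Only 12 k$ remain; take 12/25 of Lab X for value 37×12/25 = 17.76.
Total value = 170.76.

170.76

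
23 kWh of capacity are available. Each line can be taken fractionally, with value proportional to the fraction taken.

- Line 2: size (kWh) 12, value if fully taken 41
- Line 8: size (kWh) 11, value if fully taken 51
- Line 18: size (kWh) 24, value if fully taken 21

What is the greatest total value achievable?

Best value per unit of size first: Line 8 51/11≈4.64, Line 2 41/12≈3.42, Line 18 21/24≈0.875.
All 11 kWh of Line 8 fit (value 51) → 12 remain.
All 12 kWh of Line 2 fit (value 41) → 0 remain.
Total value = 92.

92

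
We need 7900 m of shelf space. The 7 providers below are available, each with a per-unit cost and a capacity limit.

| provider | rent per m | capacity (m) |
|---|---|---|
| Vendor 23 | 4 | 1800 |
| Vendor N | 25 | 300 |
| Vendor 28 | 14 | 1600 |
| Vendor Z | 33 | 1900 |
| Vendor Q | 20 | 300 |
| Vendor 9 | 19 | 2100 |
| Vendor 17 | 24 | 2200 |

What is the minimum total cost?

125900

Use providers in increasing cost order.
Take 1800 from Vendor 23 at 4 ; need 6100 more.
Vendor 28 at 14: take all 1600 m ; 4500 still needed.
Take 2100 from Vendor 9 at 19 ; need 2400 more.
Vendor Q (20): use full 300 ; 2100 m to go.
Take 2100 from Vendor 17 at 24 to finish.
Vendor N, Vendor Z: unused.
Cost = 1800×4 + 1600×14 + 2100×19 + 300×20 + 2100×24 = 125900.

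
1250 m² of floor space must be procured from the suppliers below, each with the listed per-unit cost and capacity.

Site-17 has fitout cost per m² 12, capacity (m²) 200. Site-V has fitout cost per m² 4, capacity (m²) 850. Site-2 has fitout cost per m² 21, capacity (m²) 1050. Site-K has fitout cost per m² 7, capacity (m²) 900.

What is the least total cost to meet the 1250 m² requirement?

6200

Fill from the cheapest supplier first.
Site-V (4): use full 850 → 400 m² to go.
Site-K (7): take the remaining 400 → done.
Site-17, Site-2: unused.
Cost = 850×4 + 400×7 = 6200.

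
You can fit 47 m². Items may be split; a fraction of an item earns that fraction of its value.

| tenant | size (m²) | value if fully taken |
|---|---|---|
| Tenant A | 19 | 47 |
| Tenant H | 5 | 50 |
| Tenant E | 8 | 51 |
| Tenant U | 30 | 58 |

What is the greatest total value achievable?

177

Best value per unit of size first: Tenant H 50/5≈10, Tenant E 51/8≈6.38, Tenant A 47/19≈2.47, Tenant U 58/30≈1.93.
All 5 m² of Tenant H fit (value 50) ; 42 remain.
Tenant E: take in full, 8 m² for value 51 ; 34 left.
All 19 m² of Tenant A fit (value 47) ; 15 remain.
Only 15 m² remain; take 15/30 of Tenant U for value 58×15/30 = 29.
Total value = 177.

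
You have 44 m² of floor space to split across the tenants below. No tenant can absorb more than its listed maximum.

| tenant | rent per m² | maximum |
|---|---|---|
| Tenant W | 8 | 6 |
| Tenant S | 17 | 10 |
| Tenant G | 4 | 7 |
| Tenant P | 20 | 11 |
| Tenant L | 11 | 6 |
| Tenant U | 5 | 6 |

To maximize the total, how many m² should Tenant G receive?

5

Rank by rent per m²: Tenant P 20 > Tenant S 17 > Tenant L 11 > Tenant W 8 > Tenant U 5 > Tenant G 4.
Tenant P: +11 to 11 (cap) → 33 left.
Tenant S takes 10 to reach its cap of 10 → 23 left.
Tenant L takes 6 to reach its cap of 6 → 17 left.
Tenant W takes 6 to reach its cap of 6 → 11 left.
Give Tenant U 6 to hit its cap of 6 → 5 left.
Only 5 left; Tenant G takes them to reach 5.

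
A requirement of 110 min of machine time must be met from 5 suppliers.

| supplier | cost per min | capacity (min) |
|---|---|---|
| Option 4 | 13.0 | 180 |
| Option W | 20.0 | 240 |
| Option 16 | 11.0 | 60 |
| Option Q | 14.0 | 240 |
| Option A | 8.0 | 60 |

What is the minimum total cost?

Use suppliers in increasing cost order.
Option A at 8.0: take all 60 min → 50 still needed.
Option 16 (11.0): take the remaining 50 → done.
Option 4, Option Q, Option W: unused.
Cost = 60×8.0 + 50×11.0 = 1030.

1030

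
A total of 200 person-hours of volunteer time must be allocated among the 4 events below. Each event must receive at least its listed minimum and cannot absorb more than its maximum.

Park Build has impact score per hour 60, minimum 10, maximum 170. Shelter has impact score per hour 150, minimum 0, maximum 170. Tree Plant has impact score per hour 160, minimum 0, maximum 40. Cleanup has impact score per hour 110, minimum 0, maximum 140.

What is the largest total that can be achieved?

Meeting every minimum uses 10+0+0+0 = 10 person-hours, leaving 190.
Highest impact score per hour first: Tree Plant 160 > Shelter 150 > Cleanup 110 > Park Build 60.
Tree Plant takes 40 more to reach its cap of 40 ; 150 left.
Shelter has room for 170 more but only 150 remain, so it gets 150.
Total = 60×10 + 150×150 + 160×40 = 29500.

29500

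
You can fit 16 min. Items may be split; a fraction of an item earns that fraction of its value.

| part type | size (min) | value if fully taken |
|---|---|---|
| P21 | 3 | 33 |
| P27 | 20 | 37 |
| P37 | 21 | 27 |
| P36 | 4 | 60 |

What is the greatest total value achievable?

Sort by value density: P36 60/4≈15, P21 33/3≈11, P27 37/20≈1.85, P37 27/21≈1.29.
Take all of P36 (4 min, value 60) ; 12 min left.
P21: take in full, 3 min for value 33 ; 9 left.
9 min left: a 9/20 share of P27 gives 37×9/20 = 16.65.
Total value = 109.65.

109.65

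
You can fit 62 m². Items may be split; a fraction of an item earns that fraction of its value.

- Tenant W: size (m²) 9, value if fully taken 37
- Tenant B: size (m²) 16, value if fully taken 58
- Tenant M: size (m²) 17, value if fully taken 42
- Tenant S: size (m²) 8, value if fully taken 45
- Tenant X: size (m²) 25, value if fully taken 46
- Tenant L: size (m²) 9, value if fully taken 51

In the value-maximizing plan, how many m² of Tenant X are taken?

Best value per unit of size first: Tenant L 51/9≈5.67, Tenant S 45/8≈5.62, Tenant W 37/9≈4.11, Tenant B 58/16≈3.62, Tenant M 42/17≈2.47, Tenant X 46/25≈1.84.
All 9 m² of Tenant L fit (value 51) ; 53 remain.
Take all of Tenant S (8 m², value 45) ; 45 m² left.
All 9 m² of Tenant W fit (value 37) ; 36 remain.
Tenant B: take in full, 16 m² for value 58 ; 20 left.
Tenant M: take in full, 17 m² for value 42 ; 3 left.
Fill the last 3 m² with part of Tenant X: 3/25 of it earns 5.52.

3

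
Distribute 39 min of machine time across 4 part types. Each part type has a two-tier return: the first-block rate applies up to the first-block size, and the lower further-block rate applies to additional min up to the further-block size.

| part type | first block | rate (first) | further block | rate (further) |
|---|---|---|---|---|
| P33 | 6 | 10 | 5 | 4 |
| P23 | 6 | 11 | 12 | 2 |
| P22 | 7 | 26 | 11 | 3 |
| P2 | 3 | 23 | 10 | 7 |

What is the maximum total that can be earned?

Rank every tier by rate: P22/tier1 26 > P2/tier1 23 > P23/tier1 11 > P33/tier1 10 > P2/tier2 7 > P33/tier2 4 > P22/tier2 3 > P23/tier2 2.
Fill P22 tier1 block (7 at 26) → 32 left.
P2/tier1 (23): +3 → 29 left.
P23/tier1 (11): +6 → 23 left.
Fill P33 tier1 block (6 at 10) → 17 left.
Fill P2 tier2 block (10 at 7) → 7 left.
P33 tier2 at 4: fill all 5 → 2 left.
2 remain; put them into P22 tier2 at 3.
Total = 26×7 + 23×3 + 11×6 + 10×6 + 7×10 + 4×5 + 3×2 = 473.

473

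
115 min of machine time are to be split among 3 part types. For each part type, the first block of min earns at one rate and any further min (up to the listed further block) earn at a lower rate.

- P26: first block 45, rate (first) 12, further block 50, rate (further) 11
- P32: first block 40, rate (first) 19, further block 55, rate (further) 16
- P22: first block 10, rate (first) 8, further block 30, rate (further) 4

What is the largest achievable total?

Rank every tier by rate: P32/T1 19 > P32/T2 16 > P26/T1 12 > P26/T2 11 > P22/T1 8 > P22/T2 4.
Fill P32 T1 block (40 at 19) — 75 left.
P32 T2 at 16: fill all 55 — 20 left.
20 remain; put them into P26 T1 at 12.
Total = 19×40 + 16×55 + 12×20 = 1880.

1880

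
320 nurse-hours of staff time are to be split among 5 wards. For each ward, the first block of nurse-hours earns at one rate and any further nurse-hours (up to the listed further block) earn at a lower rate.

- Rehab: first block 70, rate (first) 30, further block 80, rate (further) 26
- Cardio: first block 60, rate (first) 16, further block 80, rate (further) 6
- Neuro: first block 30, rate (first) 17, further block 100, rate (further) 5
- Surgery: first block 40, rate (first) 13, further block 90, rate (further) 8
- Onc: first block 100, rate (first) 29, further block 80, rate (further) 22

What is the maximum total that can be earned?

8620

Order all 10 blocks by rate: Rehab/T1 30 > Onc/T1 29 > Rehab/T2 26 > Onc/T2 22 > Neuro/T1 17 > Cardio/T1 16 > Surgery/T1 13 > Surgery/T2 8 > Cardio/T2 6 > Neuro/T2 5.
Rehab T1 at 30: fill all 70 — 250 left.
Fill Onc T1 block (100 at 29) — 150 left.
Rehab/T2 (26): +80 — 70 left.
Onc/T2: +70 of 80 at 22; pool empty.
Total = 30×70 + 29×100 + 26×80 + 22×70 = 8620.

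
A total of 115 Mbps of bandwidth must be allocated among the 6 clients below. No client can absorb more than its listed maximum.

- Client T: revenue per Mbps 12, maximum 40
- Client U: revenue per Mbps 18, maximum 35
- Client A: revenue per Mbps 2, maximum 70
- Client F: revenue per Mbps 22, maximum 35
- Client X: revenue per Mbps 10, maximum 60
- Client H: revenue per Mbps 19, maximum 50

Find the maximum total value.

2260

Rank by revenue per Mbps: Client F 22 > Client H 19 > Client U 18 > Client T 12 > Client X 10 > Client A 2.
Client F takes 35 to reach its cap of 35 → 80 left.
Give Client H 50 to hit its cap of 50 → 30 left.
Client U has room for 35 but only 30 remain, so it gets 30.
Total = 18×30 + 22×35 + 19×50 = 2260.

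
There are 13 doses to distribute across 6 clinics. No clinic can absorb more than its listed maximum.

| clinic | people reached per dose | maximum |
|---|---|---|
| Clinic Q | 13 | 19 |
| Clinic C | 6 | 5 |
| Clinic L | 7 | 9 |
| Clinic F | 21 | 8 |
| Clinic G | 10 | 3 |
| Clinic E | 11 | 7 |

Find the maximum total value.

Rank by people reached per dose: Clinic F 21 > Clinic Q 13 > Clinic E 11 > Clinic G 10 > Clinic L 7 > Clinic C 6.
Clinic F takes 8 to reach its cap of 8 → 5 left.
Only 5 left; Clinic Q takes them to reach 5.
Total = 13×5 + 21×8 = 233.

233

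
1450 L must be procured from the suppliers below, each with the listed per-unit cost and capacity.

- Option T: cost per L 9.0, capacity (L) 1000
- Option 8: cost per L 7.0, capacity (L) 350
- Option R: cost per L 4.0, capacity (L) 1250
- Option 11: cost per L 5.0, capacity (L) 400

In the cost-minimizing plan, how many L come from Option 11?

200

Cheapest first:
Take 1250 from Option R at 4.0 → need 200 more.
Take 200 from Option 11 at 5.0 to finish.
Option 8, Option T: unused.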